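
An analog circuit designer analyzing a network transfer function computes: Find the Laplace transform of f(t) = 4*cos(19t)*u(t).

Standard pair: cos(wt)*u(t) <-> s/(s^2+w^2)
With w = 19: L{4*cos(19t)*u(t)} = 4s/(s^2+361)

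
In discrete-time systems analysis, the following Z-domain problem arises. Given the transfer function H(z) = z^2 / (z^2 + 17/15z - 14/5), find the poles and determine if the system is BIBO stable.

Poles are roots of the denominator: z^2 + 17/15z - 14/5 = 0.
Quadratic formula: z = [-(17/15) +/- sqrt((17/15)^2 - 4*(-14/5))] / 2
Discriminant = 289/225 + 56/5 = 2809/225; sqrt = 53/15.
z = (-17/15 +/- 53/15) / 2 => z = 6/5 or z = -7/3.
|p1| = 7/3, |p2| = 6/5.
For BIBO stability, all poles must lie inside the unit circle (|p| < 1).
System is UNSTABLE since at least one |p| >= 1.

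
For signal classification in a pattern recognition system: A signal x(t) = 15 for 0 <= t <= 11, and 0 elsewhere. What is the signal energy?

Energy = integral of |x(t)|^2 dt over the signal duration
= 15^2 * 11 = 225 * 11 = 2475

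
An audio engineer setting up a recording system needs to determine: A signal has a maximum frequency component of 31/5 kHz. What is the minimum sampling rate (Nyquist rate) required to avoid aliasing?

By the Nyquist-Shannon sampling theorem,
the minimum sampling rate (Nyquist rate) must be at least 2 * f_max.
Nyquist rate = 2 * 31/5 kHz = 62/5 kHz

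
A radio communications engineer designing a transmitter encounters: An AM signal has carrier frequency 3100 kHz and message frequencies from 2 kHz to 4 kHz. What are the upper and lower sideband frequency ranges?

Upper sideband (USB) = fc + [fm_low, fm_high] = 3100 + [2, 4] = [3102, 3104] kHz
Lower sideband (LSB) = fc - [fm_high, fm_low] = 3100 - [4, 2] = [3096, 3098] kHz
Total occupied spectrum: 3096 kHz to 3104 kHz (plus carrier at 3100 kHz)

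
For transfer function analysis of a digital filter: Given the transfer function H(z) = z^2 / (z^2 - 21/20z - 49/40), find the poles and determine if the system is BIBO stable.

Poles are roots of the denominator: z^2 - 21/20z - 49/40 = 0.
Quadratic formula: z = [-(-21/20) +/- sqrt((-21/20)^2 - 4*(-49/40))] / 2
Discriminant = 441/400 + 49/10 = 2401/400; sqrt = 49/20.
z = (21/20 +/- 49/20) / 2 => z = 7/4 or z = -7/10.
|p1| = 7/4, |p2| = 7/10.
For BIBO stability, all poles must lie inside the unit circle (|p| < 1).
System is UNSTABLE since at least one |p| >= 1.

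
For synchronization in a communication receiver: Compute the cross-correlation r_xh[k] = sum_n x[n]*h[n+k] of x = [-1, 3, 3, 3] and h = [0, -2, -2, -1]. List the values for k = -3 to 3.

Both sequences indexed from 0 and zero outside their support.
Lags with overlap: k = -3 to 3.
  r_xh[-3] = x[3]*h[0] = 0
  r_xh[-2] = x[2]*h[0] + x[3]*h[1] = -6
  r_xh[-1] = x[1]*h[0] + x[2]*h[1] + x[3]*h[2] = -12
  r_xh[0] = x[0]*h[0] + x[1]*h[1] + x[2]*h[2] + x[3]*h[3] = -15
  r_xh[1] = x[0]*h[1] + x[1]*h[2] + x[2]*h[3] = -7
  r_xh[2] = x[0]*h[2] + x[1]*h[3] = -1
  r_xh[3] = x[0]*h[3] = 1
r_xh = [0, -6, -12, -15, -7, -1, 1] (for k = -3, ..., 3)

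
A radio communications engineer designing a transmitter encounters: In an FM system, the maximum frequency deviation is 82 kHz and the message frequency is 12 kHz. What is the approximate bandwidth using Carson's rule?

Carson's rule: BW = 2*(delta_f + f_m)
= 2*(82 + 12) kHz = 188 kHz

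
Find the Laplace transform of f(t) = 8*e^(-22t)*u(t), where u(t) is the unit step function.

Standard Laplace transform pair:
e^(-at)*u(t) <-> 1/(s+a)
With a = 22: L{8*e^(-22t)*u(t)} = 8/(s+22), ROC: Re(s) > -22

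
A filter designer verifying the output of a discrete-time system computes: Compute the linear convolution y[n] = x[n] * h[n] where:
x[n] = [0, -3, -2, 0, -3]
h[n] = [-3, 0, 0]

y[n] = sum_k x[k]*h[n-k]. Output length = len(x) + len(h) - 1 = 5 + 3 - 1 = 7.
y[0] = 0*-3 = 0
y[1] = -3*-3 + 0*0 = 9
y[2] = -2*-3 + -3*0 + 0*0 = 6
y[3] = 0*-3 + -2*0 + -3*0 = 0
y[4] = -3*-3 + 0*0 + -2*0 = 9
y[5] = -3*0 + 0*0 = 0
y[6] = -3*0 = 0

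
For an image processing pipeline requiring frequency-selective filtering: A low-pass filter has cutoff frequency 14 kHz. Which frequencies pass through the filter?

A low-pass filter passes all frequencies below the cutoff frequency 14 kHz and attenuates higher frequencies.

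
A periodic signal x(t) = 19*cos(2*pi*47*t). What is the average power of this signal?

Average power of A*cos(wt) is A^2/2.
P = 19^2 / 2 = 361/2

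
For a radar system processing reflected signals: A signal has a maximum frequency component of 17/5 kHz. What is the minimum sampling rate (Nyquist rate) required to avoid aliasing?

By the Nyquist-Shannon sampling theorem,
the minimum sampling rate (Nyquist rate) must be at least 2 * f_max.
Nyquist rate = 2 * 17/5 kHz = 34/5 kHz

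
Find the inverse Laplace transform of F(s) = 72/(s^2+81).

Standard pair: w/(s^2+w^2) <-> sin(wt)*u(t)
Recognize w^2 = 81, so w = 9; numerator 72 = 8*9.
f(t) = 8*sin(9t)*u(t)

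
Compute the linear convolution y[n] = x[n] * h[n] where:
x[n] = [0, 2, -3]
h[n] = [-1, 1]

y[n] = sum_k x[k]*h[n-k]. Output length = len(x) + len(h) - 1 = 3 + 2 - 1 = 4.
y[0] = 0*-1 = 0
y[1] = 2*-1 + 0*1 = -2
y[2] = -3*-1 + 2*1 = 5
y[3] = -3*1 = -3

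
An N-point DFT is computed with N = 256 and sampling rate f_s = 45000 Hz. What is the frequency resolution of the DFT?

DFT frequency resolution = f_s / N
= 45000 / 256 = 5625/32 Hz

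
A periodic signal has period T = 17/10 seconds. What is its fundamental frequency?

The fundamental frequency is the reciprocal of the period.
f = 1/T = 1/(17/10) = 10/17 Hz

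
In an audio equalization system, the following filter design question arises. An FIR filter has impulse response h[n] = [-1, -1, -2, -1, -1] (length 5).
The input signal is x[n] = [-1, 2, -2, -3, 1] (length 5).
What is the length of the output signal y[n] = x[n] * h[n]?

For linear convolution, the output length is:
len(y) = len(x) + len(h) - 1 = 5 + 5 - 1 = 9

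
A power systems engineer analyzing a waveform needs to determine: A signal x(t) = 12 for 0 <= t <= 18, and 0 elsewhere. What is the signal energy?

Energy = integral of |x(t)|^2 dt over the signal duration
= 12^2 * 18 = 144 * 18 = 2592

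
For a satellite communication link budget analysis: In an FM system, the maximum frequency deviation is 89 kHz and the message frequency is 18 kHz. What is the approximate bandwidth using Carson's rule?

Carson's rule: BW = 2*(delta_f + f_m)
= 2*(89 + 18) kHz = 214 kHz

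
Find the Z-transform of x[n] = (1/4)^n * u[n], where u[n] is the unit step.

The Z-transform of a^n * u[n] is z/(z-a) for |z| > |a|.
Here a = 1/4, so X(z) = z/(z - (1/4)) = 4z/(4z - 1)
ROC: |z| > 1/4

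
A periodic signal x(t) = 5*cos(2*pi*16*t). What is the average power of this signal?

Average power of A*cos(wt) is A^2/2.
P = 5^2 / 2 = 25/2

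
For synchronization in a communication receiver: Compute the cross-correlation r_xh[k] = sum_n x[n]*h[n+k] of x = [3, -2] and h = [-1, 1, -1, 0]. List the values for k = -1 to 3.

Both sequences indexed from 0 and zero outside their support.
Lags with overlap: k = -1 to 3.
  r_xh[-1] = x[1]*h[0] = 2
  r_xh[0] = x[0]*h[0] + x[1]*h[1] = -5
  r_xh[1] = x[0]*h[1] + x[1]*h[2] = 5
  r_xh[2] = x[0]*h[2] + x[1]*h[3] = -3
  r_xh[3] = x[0]*h[3] = 0
r_xh = [2, -5, 5, -3, 0] (for k = -1, ..., 3)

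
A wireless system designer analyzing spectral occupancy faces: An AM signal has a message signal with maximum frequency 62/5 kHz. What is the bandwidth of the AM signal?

In AM (double-sideband), the bandwidth is twice the message frequency.
BW = 2 * f_m = 2 * 62/5 kHz = 124/5 kHz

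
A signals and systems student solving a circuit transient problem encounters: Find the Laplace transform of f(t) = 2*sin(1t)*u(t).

Standard pair: sin(wt)*u(t) <-> w/(s^2+w^2)
With w = 1: L{2*sin(1t)*u(t)} = 2/(s^2+1)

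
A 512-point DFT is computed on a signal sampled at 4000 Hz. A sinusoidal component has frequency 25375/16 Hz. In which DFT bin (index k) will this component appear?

DFT frequency resolution = f_s/N = 4000/512 = 125/16 Hz
Bin index k = f_signal / resolution = 25375/16 / 125/16 = 203
The signal frequency 25375/16 Hz falls in DFT bin k = 203.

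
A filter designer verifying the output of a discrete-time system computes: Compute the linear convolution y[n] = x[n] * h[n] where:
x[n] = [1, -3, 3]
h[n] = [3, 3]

y[n] = sum_k x[k]*h[n-k]. Output length = len(x) + len(h) - 1 = 3 + 2 - 1 = 4.
y[0] = 1*3 = 3
y[1] = -3*3 + 1*3 = -6
y[2] = 3*3 + -3*3 = 0
y[3] = 3*3 = 9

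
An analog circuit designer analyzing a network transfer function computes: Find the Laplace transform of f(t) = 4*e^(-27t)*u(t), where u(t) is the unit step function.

Standard Laplace transform pair:
e^(-at)*u(t) <-> 1/(s+a)
With a = 27: L{4*e^(-27t)*u(t)} = 4/(s+27), ROC: Re(s) > -27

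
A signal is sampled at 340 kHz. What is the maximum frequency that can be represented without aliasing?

The maximum frequency that can be represented without aliasing
is the Nyquist frequency: f_max = f_s / 2 = 340 kHz / 2 = 170 kHz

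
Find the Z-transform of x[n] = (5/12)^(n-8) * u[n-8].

Time-shifting property: if X(z) = Z{x[n]}, then Z{x[n-d]} = z^(-d) * X(z)
X(z) = z/(z - 5/12) for x[n] = (5/12)^n * u[n]
Z{x[n-8]} = z^(-8) * z/(z - 5/12) = z^(-7)/(z - 5/12)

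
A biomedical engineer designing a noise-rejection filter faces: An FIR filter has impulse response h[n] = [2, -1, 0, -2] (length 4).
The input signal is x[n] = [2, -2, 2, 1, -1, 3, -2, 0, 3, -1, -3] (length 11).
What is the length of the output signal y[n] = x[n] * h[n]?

For linear convolution, the output length is:
len(y) = len(x) + len(h) - 1 = 11 + 4 - 1 = 14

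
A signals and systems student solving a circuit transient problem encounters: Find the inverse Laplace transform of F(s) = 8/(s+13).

Standard pair: k/(s+a) <-> k*e^(-at)*u(t)
With k=8, a=13: f(t) = 8*e^(-13t)*u(t)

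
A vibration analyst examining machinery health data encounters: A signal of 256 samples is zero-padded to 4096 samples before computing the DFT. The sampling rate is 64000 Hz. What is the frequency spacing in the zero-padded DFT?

Original DFT: N = 256, resolution = f_s/N = 64000/256 = 250 Hz
Zero-padded DFT: N = 4096, resolution = f_s/N = 64000/4096 = 125/8 Hz
Zero-padding interpolates the spectrum (finer frequency grid)
but does NOT improve the true spectral resolution (ability to resolve close frequencies).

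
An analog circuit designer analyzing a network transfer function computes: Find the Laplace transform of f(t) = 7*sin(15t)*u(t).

Standard pair: sin(wt)*u(t) <-> w/(s^2+w^2)
With w = 15: L{7*sin(15t)*u(t)} = 105/(s^2+225)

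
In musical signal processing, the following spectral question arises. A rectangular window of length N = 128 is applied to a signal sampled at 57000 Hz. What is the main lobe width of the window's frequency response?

For a rectangular window of length N,
the main lobe width in frequency is 2*f_s/N.
= 2*57000/128 = 7125/8 Hz
This determines the minimum frequency separation for resolving two sinusoids.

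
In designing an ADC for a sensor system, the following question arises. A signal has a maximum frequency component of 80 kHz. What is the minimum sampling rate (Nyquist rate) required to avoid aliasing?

By the Nyquist-Shannon sampling theorem,
the minimum sampling rate (Nyquist rate) must be at least 2 * f_max.
Nyquist rate = 2 * 80 kHz = 160 kHz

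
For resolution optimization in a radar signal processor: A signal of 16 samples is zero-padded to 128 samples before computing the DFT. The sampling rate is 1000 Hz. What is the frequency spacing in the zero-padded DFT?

Original DFT: N = 16, resolution = f_s/N = 1000/16 = 125/2 Hz
Zero-padded DFT: N = 128, resolution = f_s/N = 1000/128 = 125/16 Hz
Zero-padding interpolates the spectrum (finer frequency grid)
but does NOT improve the true spectral resolution (ability to resolve close frequencies).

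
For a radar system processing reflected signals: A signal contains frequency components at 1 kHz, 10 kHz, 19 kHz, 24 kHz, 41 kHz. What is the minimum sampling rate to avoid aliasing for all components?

The highest frequency component is f_max = 41 kHz.
Nyquist rate = 2 * f_max = 2 * 41 kHz = 82 kHz.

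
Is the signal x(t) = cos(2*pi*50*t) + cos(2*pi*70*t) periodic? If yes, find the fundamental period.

f1 = 50 Hz, f2 = 70 Hz
Period T1 = 1/50, T2 = 1/70
Ratio T1/T2 = 70/50, which is rational.
The signal is periodic with fundamental period T = 1/GCD(50,70) = 1/10 s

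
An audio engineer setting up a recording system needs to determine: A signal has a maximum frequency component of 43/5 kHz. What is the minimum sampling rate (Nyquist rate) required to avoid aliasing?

By the Nyquist-Shannon sampling theorem,
the minimum sampling rate (Nyquist rate) must be at least 2 * f_max.
Nyquist rate = 2 * 43/5 kHz = 86/5 kHz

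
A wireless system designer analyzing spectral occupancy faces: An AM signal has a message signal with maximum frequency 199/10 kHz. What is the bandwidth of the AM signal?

In AM (double-sideband), the bandwidth is twice the message frequency.
BW = 2 * f_m = 2 * 199/10 kHz = 199/5 kHz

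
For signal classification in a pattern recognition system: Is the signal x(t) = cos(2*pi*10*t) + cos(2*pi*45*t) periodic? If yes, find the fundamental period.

f1 = 10 Hz, f2 = 45 Hz
Period T1 = 1/10, T2 = 1/45
Ratio T1/T2 = 45/10, which is rational.
The signal is periodic with fundamental period T = 1/GCD(10,45) = 1/5 s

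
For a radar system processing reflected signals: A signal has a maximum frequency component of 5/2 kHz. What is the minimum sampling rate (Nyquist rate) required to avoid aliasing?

By the Nyquist-Shannon sampling theorem,
the minimum sampling rate (Nyquist rate) must be at least 2 * f_max.
Nyquist rate = 2 * 5/2 kHz = 5 kHz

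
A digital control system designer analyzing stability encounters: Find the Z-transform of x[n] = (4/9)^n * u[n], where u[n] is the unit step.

The Z-transform of a^n * u[n] is z/(z-a) for |z| > |a|.
Here a = 4/9, so X(z) = z/(z - (4/9)) = 9z/(9z - 4)
ROC: |z| > 4/9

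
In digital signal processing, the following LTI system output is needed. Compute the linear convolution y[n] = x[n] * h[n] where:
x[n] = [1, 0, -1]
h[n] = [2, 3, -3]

y[n] = sum_k x[k]*h[n-k]. Output length = len(x) + len(h) - 1 = 3 + 3 - 1 = 5.
y[0] = 1*2 = 2
y[1] = 0*2 + 1*3 = 3
y[2] = -1*2 + 0*3 + 1*-3 = -5
y[3] = -1*3 + 0*-3 = -3
y[4] = -1*-3 = 3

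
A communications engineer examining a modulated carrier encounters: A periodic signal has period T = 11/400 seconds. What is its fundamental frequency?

The fundamental frequency is the reciprocal of the period.
f = 1/T = 1/(11/400) = 400/11 Hz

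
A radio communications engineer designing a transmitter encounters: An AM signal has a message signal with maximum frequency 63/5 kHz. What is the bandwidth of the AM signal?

In AM (double-sideband), the bandwidth is twice the message frequency.
BW = 2 * f_m = 2 * 63/5 kHz = 126/5 kHz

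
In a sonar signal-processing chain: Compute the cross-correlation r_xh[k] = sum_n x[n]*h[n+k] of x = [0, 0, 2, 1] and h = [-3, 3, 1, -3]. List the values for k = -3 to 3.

Both sequences indexed from 0 and zero outside their support.
Lags with overlap: k = -3 to 3.
  r_xh[-3] = x[3]*h[0] = -3
  r_xh[-2] = x[2]*h[0] + x[3]*h[1] = -3
  r_xh[-1] = x[1]*h[0] + x[2]*h[1] + x[3]*h[2] = 7
  r_xh[0] = x[0]*h[0] + x[1]*h[1] + x[2]*h[2] + x[3]*h[3] = -1
  r_xh[1] = x[0]*h[1] + x[1]*h[2] + x[2]*h[3] = -6
  r_xh[2] = x[0]*h[2] + x[1]*h[3] = 0
  r_xh[3] = x[0]*h[3] = 0
r_xh = [-3, -3, 7, -1, -6, 0, 0] (for k = -3, ..., 3)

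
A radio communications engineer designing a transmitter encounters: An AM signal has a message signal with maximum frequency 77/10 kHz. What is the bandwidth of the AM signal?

In AM (double-sideband), the bandwidth is twice the message frequency.
BW = 2 * f_m = 2 * 77/10 kHz = 77/5 kHz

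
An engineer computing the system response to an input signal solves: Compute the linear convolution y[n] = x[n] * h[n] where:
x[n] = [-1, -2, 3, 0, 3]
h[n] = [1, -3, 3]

y[n] = sum_k x[k]*h[n-k]. Output length = len(x) + len(h) - 1 = 5 + 3 - 1 = 7.
y[0] = -1*1 = -1
y[1] = -2*1 + -1*-3 = 1
y[2] = 3*1 + -2*-3 + -1*3 = 6
y[3] = 0*1 + 3*-3 + -2*3 = -15
y[4] = 3*1 + 0*-3 + 3*3 = 12
y[5] = 3*-3 + 0*3 = -9
y[6] = 3*3 = 9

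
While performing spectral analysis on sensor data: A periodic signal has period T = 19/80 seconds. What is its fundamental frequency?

The fundamental frequency is the reciprocal of the period.
f = 1/T = 1/(19/80) = 80/19 Hz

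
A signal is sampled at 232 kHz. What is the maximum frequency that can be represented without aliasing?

The maximum frequency that can be represented without aliasing
is the Nyquist frequency: f_max = f_s / 2 = 232 kHz / 2 = 116 kHz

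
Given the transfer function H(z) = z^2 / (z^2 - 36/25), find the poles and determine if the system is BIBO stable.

Poles are roots of the denominator: z^2 - 36/25 = 0.
Quadratic formula: z = [-(0) +/- sqrt((0)^2 - 4*(-36/25))] / 2
Discriminant = 0 + 144/25 = 144/25; sqrt = 12/5.
z = (0 +/- 12/5) / 2 => z = 6/5 or z = -6/5.
|p1| = 6/5, |p2| = 6/5.
For BIBO stability, all poles must lie inside the unit circle (|p| < 1).
System is UNSTABLE since at least one |p| >= 1.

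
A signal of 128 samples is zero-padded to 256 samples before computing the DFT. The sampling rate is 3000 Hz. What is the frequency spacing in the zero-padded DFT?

Original DFT: N = 128, resolution = f_s/N = 3000/128 = 375/16 Hz
Zero-padded DFT: N = 256, resolution = f_s/N = 3000/256 = 375/32 Hz
Zero-padding interpolates the spectrum (finer frequency grid)
but does NOT improve the true spectral resolution (ability to resolve close frequencies).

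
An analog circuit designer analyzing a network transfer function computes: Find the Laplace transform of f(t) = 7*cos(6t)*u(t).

Standard pair: cos(wt)*u(t) <-> s/(s^2+w^2)
With w = 6: L{7*cos(6t)*u(t)} = 7s/(s^2+36)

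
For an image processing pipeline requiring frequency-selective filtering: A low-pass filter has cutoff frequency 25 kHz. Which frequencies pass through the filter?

A low-pass filter passes all frequencies below the cutoff frequency 25 kHz and attenuates higher frequencies.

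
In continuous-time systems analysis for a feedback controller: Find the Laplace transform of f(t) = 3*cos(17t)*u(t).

Standard pair: cos(wt)*u(t) <-> s/(s^2+w^2)
With w = 17: L{3*cos(17t)*u(t)} = 3s/(s^2+289)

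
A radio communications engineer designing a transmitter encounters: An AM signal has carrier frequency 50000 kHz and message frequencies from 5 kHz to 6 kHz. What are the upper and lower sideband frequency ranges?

Upper sideband (USB) = fc + [fm_low, fm_high] = 50000 + [5, 6] = [50005, 50006] kHz
Lower sideband (LSB) = fc - [fm_high, fm_low] = 50000 - [6, 5] = [49994, 49995] kHz
Total occupied spectrum: 49994 kHz to 50006 kHz (plus carrier at 50000 kHz)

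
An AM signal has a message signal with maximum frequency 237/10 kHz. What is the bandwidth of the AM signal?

In AM (double-sideband), the bandwidth is twice the message frequency.
BW = 2 * f_m = 2 * 237/10 kHz = 237/5 kHz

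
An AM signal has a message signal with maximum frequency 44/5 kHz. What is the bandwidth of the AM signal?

In AM (double-sideband), the bandwidth is twice the message frequency.
BW = 2 * f_m = 2 * 44/5 kHz = 88/5 kHz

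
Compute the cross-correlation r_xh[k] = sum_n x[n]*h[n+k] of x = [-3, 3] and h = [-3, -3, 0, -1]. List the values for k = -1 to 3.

Both sequences indexed from 0 and zero outside their support.
Lags with overlap: k = -1 to 3.
  r_xh[-1] = x[1]*h[0] = -9
  r_xh[0] = x[0]*h[0] + x[1]*h[1] = 0
  r_xh[1] = x[0]*h[1] + x[1]*h[2] = 9
  r_xh[2] = x[0]*h[2] + x[1]*h[3] = -3
  r_xh[3] = x[0]*h[3] = 3
r_xh = [-9, 0, 9, -3, 3] (for k = -1, ..., 3)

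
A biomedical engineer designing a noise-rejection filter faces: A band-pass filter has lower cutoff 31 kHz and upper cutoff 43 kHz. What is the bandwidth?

Bandwidth = f_high - f_low
= 43 kHz - 31 kHz = 12 kHz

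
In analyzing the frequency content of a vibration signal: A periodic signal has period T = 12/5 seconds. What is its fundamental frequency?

The fundamental frequency is the reciprocal of the period.
f = 1/T = 1/(12/5) = 5/12 Hz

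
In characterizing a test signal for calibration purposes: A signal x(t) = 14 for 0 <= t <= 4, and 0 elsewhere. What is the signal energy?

Energy = integral of |x(t)|^2 dt over the signal duration
= 14^2 * 4 = 196 * 4 = 784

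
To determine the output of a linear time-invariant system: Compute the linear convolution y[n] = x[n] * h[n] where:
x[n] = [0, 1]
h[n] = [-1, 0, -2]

y[n] = sum_k x[k]*h[n-k]. Output length = len(x) + len(h) - 1 = 2 + 3 - 1 = 4.
y[0] = 0*-1 = 0
y[1] = 1*-1 + 0*0 = -1
y[2] = 1*0 + 0*-2 = 0
y[3] = 1*-2 = -2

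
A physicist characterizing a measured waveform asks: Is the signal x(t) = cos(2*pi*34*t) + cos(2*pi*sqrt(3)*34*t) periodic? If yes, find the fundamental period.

f1 = 34 Hz, f2 = 34*sqrt(3) Hz
Ratio f2/f1 = sqrt(3), which is irrational.
Since the frequency ratio is irrational, no common period exists.
The signal is not periodic.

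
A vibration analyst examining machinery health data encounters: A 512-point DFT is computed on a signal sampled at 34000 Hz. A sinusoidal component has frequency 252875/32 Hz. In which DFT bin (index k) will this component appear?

DFT frequency resolution = f_s/N = 34000/512 = 2125/32 Hz
Bin index k = f_signal / resolution = 252875/32 / 2125/32 = 119
The signal frequency 252875/32 Hz falls in DFT bin k = 119.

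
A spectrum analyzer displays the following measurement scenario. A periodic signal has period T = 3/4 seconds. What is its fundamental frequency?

The fundamental frequency is the reciprocal of the period.
f = 1/T = 1/(3/4) = 4/3 Hz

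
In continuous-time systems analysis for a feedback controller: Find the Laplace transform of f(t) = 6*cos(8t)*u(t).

Standard pair: cos(wt)*u(t) <-> s/(s^2+w^2)
With w = 8: L{6*cos(8t)*u(t)} = 6s/(s^2+64)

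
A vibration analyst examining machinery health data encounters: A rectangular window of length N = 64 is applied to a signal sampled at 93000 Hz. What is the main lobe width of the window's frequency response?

For a rectangular window of length N,
the main lobe width in frequency is 2*f_s/N.
= 2*93000/64 = 11625/4 Hz
This determines the minimum frequency separation for resolving two sinusoids.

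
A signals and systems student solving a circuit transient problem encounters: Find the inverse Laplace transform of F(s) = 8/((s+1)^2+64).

Standard pair: w/((s+a)^2+w^2) <-> e^(-at)*sin(wt)*u(t)
With a=1, w=8: f(t) = e^(-t)*sin(8t)*u(t)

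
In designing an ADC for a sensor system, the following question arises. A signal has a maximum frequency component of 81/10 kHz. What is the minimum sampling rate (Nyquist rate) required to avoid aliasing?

By the Nyquist-Shannon sampling theorem,
the minimum sampling rate (Nyquist rate) must be at least 2 * f_max.
Nyquist rate = 2 * 81/10 kHz = 81/5 kHz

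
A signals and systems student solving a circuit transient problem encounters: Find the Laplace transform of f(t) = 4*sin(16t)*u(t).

Standard pair: sin(wt)*u(t) <-> w/(s^2+w^2)
With w = 16: L{4*sin(16t)*u(t)} = 64/(s^2+256)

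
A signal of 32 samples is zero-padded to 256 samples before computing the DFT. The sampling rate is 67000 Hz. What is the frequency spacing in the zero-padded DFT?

Original DFT: N = 32, resolution = f_s/N = 67000/32 = 8375/4 Hz
Zero-padded DFT: N = 256, resolution = f_s/N = 67000/256 = 8375/32 Hz
Zero-padding interpolates the spectrum (finer frequency grid)
but does NOT improve the true spectral resolution (ability to resolve close frequencies).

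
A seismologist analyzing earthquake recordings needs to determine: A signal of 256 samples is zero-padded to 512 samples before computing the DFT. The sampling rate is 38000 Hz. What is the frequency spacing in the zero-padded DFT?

Original DFT: N = 256, resolution = f_s/N = 38000/256 = 2375/16 Hz
Zero-padded DFT: N = 512, resolution = f_s/N = 38000/512 = 2375/32 Hz
Zero-padding interpolates the spectrum (finer frequency grid)
but does NOT improve the true spectral resolution (ability to resolve close frequencies).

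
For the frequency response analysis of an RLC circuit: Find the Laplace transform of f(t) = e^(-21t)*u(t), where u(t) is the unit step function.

Standard Laplace transform pair:
e^(-at)*u(t) <-> 1/(s+a)
With a = 21: L{e^(-21t)*u(t)} = 1/(s+21), ROC: Re(s) > -21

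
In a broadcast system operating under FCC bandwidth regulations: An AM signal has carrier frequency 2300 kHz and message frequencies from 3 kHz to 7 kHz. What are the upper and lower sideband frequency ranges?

Upper sideband (USB) = fc + [fm_low, fm_high] = 2300 + [3, 7] = [2303, 2307] kHz
Lower sideband (LSB) = fc - [fm_high, fm_low] = 2300 - [7, 3] = [2293, 2297] kHz
Total occupied spectrum: 2293 kHz to 2307 kHz (plus carrier at 2300 kHz)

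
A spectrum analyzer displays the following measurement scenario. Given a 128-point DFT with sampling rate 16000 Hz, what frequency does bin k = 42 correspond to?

The frequency of DFT bin k is: f_k = k * f_s / N
f_42 = 42 * 16000 / 128 = 5250 Hz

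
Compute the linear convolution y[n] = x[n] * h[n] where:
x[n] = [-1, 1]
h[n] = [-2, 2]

y[n] = sum_k x[k]*h[n-k]. Output length = len(x) + len(h) - 1 = 2 + 2 - 1 = 3.
y[0] = -1*-2 = 2
y[1] = 1*-2 + -1*2 = -4
y[2] = 1*2 = 2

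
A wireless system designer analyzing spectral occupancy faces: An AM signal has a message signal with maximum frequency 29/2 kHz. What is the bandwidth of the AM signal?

In AM (double-sideband), the bandwidth is twice the message frequency.
BW = 2 * f_m = 2 * 29/2 kHz = 29 kHz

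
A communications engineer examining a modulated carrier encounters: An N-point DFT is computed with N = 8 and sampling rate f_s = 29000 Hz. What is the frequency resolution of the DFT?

DFT frequency resolution = f_s / N
= 29000 / 8 = 3625 Hz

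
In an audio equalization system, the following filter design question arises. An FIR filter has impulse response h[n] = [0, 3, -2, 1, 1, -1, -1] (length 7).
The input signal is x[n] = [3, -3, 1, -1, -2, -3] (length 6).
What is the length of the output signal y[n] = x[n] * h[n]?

For linear convolution, the output length is:
len(y) = len(x) + len(h) - 1 = 6 + 7 - 1 = 12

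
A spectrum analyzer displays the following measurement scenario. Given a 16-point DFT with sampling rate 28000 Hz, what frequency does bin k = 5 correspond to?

The frequency of DFT bin k is: f_k = k * f_s / N
f_5 = 5 * 28000 / 16 = 8750 Hz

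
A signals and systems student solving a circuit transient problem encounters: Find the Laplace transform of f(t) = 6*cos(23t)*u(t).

Standard pair: cos(wt)*u(t) <-> s/(s^2+w^2)
With w = 23: L{6*cos(23t)*u(t)} = 6s/(s^2+529)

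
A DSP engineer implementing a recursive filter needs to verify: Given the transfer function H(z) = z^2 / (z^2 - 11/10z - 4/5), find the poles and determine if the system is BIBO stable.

Poles are roots of the denominator: z^2 - 11/10z - 4/5 = 0.
Quadratic formula: z = [-(-11/10) +/- sqrt((-11/10)^2 - 4*(-4/5))] / 2
Discriminant = 121/100 + 16/5 = 441/100; sqrt = 21/10.
z = (11/10 +/- 21/10) / 2 => z = 8/5 or z = -1/2.
|p1| = 8/5, |p2| = 1/2.
For BIBO stability, all poles must lie inside the unit circle (|p| < 1).
System is UNSTABLE since at least one |p| >= 1.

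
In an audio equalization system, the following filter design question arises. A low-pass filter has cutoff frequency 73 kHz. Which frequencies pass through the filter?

A low-pass filter passes all frequencies below the cutoff frequency 73 kHz and attenuates higher frequencies.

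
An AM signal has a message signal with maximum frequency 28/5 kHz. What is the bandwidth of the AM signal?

In AM (double-sideband), the bandwidth is twice the message frequency.
BW = 2 * f_m = 2 * 28/5 kHz = 56/5 kHz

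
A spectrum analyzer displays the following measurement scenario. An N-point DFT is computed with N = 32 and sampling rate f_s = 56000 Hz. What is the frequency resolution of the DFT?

DFT frequency resolution = f_s / N
= 56000 / 32 = 1750 Hz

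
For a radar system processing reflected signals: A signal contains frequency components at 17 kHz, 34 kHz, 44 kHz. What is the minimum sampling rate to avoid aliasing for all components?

The highest frequency component is f_max = 44 kHz.
Nyquist rate = 2 * f_max = 2 * 44 kHz = 88 kHz.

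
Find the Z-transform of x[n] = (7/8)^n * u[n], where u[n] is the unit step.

The Z-transform of a^n * u[n] is z/(z-a) for |z| > |a|.
Here a = 7/8, so X(z) = z/(z - (7/8)) = 8z/(8z - 7)
ROC: |z| > 7/8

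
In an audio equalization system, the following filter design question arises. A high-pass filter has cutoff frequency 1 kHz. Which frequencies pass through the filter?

A high-pass filter passes all frequencies above the cutoff frequency 1 kHz and attenuates lower frequencies.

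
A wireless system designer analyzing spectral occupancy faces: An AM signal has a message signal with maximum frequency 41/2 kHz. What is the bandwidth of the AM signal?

In AM (double-sideband), the bandwidth is twice the message frequency.
BW = 2 * f_m = 2 * 41/2 kHz = 41 kHz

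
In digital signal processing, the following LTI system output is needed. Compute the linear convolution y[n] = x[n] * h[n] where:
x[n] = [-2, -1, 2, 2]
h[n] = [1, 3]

y[n] = sum_k x[k]*h[n-k]. Output length = len(x) + len(h) - 1 = 4 + 2 - 1 = 5.
y[0] = -2*1 = -2
y[1] = -1*1 + -2*3 = -7
y[2] = 2*1 + -1*3 = -1
y[3] = 2*1 + 2*3 = 8
y[4] = 2*3 = 6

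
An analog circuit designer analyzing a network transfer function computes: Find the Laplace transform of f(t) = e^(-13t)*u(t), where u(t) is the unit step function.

Standard Laplace transform pair:
e^(-at)*u(t) <-> 1/(s+a)
With a = 13: L{e^(-13t)*u(t)} = 1/(s+13), ROC: Re(s) > -13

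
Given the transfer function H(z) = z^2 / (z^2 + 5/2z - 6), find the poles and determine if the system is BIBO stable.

Poles are roots of the denominator: z^2 + 5/2z - 6 = 0.
Quadratic formula: z = [-(5/2) +/- sqrt((5/2)^2 - 4*(-6))] / 2
Discriminant = 25/4 + 24 = 121/4; sqrt = 11/2.
z = (-5/2 +/- 11/2) / 2 => z = 3/2 or z = -4.
|p1| = 4, |p2| = 3/2.
For BIBO stability, all poles must lie inside the unit circle (|p| < 1).
System is UNSTABLE since at least one |p| >= 1.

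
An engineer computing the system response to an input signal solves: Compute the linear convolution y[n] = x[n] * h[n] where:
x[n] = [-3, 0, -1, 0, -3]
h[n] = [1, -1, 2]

y[n] = sum_k x[k]*h[n-k]. Output length = len(x) + len(h) - 1 = 5 + 3 - 1 = 7.
y[0] = -3*1 = -3
y[1] = 0*1 + -3*-1 = 3
y[2] = -1*1 + 0*-1 + -3*2 = -7
y[3] = 0*1 + -1*-1 + 0*2 = 1
y[4] = -3*1 + 0*-1 + -1*2 = -5
y[5] = -3*-1 + 0*2 = 3
y[6] = -3*2 = -6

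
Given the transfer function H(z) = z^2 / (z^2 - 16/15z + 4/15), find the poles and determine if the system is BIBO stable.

Poles are roots of the denominator: z^2 - 16/15z + 4/15 = 0.
Quadratic formula: z = [-(-16/15) +/- sqrt((-16/15)^2 - 4*(4/15))] / 2
Discriminant = 256/225 - 16/15 = 16/225; sqrt = 4/15.
z = (16/15 +/- 4/15) / 2 => z = 2/3 or z = 2/5.
|p1| = 2/3, |p2| = 2/5.
For BIBO stability, all poles must lie inside the unit circle (|p| < 1).
System is STABLE since both |p| < 1.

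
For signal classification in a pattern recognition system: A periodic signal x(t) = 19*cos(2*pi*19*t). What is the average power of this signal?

Average power of A*cos(wt) is A^2/2.
P = 19^2 / 2 = 361/2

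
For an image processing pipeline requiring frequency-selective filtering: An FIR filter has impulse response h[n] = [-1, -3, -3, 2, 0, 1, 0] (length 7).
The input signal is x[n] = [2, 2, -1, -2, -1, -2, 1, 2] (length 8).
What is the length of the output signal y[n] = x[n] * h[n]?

For linear convolution, the output length is:
len(y) = len(x) + len(h) - 1 = 8 + 7 - 1 = 14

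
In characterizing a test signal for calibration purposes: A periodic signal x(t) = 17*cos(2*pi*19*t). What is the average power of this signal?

Average power of A*cos(wt) is A^2/2.
P = 17^2 / 2 = 289/2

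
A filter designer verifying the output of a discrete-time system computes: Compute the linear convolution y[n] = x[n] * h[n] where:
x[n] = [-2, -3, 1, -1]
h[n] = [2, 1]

y[n] = sum_k x[k]*h[n-k]. Output length = len(x) + len(h) - 1 = 4 + 2 - 1 = 5.
y[0] = -2*2 = -4
y[1] = -3*2 + -2*1 = -8
y[2] = 1*2 + -3*1 = -1
y[3] = -1*2 + 1*1 = -1
y[4] = -1*1 = -1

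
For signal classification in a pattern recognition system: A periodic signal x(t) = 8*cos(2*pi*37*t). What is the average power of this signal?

Average power of A*cos(wt) is A^2/2.
P = 8^2 / 2 = 64/2 = 32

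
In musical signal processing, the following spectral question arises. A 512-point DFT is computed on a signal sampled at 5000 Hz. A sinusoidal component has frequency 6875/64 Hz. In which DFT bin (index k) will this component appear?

DFT frequency resolution = f_s/N = 5000/512 = 625/64 Hz
Bin index k = f_signal / resolution = 6875/64 / 625/64 = 11
The signal frequency 6875/64 Hz falls in DFT bin k = 11.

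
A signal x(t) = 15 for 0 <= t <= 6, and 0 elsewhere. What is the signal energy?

Energy = integral of |x(t)|^2 dt over the signal duration
= 15^2 * 6 = 225 * 6 = 1350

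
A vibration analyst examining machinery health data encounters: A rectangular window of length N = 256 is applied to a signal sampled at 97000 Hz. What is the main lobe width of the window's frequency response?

For a rectangular window of length N,
the main lobe width in frequency is 2*f_s/N.
= 2*97000/256 = 12125/16 Hz
This determines the minimum frequency separation for resolving two sinusoids.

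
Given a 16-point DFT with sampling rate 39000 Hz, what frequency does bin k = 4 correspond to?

The frequency of DFT bin k is: f_k = k * f_s / N
f_4 = 4 * 39000 / 16 = 9750 Hz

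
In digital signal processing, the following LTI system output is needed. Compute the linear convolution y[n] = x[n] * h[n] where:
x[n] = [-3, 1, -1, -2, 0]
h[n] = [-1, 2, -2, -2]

y[n] = sum_k x[k]*h[n-k]. Output length = len(x) + len(h) - 1 = 5 + 4 - 1 = 8.
y[0] = -3*-1 = 3
y[1] = 1*-1 + -3*2 = -7
y[2] = -1*-1 + 1*2 + -3*-2 = 9
y[3] = -2*-1 + -1*2 + 1*-2 + -3*-2 = 4
y[4] = 0*-1 + -2*2 + -1*-2 + 1*-2 = -4
y[5] = 0*2 + -2*-2 + -1*-2 = 6
y[6] = 0*-2 + -2*-2 = 4
y[7] = 0*-2 = 0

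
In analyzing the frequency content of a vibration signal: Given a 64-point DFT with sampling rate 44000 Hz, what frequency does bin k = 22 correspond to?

The frequency of DFT bin k is: f_k = k * f_s / N
f_22 = 22 * 44000 / 64 = 15125 Hz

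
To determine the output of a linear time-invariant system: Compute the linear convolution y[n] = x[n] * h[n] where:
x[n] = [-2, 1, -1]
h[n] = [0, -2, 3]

y[n] = sum_k x[k]*h[n-k]. Output length = len(x) + len(h) - 1 = 3 + 3 - 1 = 5.
y[0] = -2*0 = 0
y[1] = 1*0 + -2*-2 = 4
y[2] = -1*0 + 1*-2 + -2*3 = -8
y[3] = -1*-2 + 1*3 = 5
y[4] = -1*3 = -3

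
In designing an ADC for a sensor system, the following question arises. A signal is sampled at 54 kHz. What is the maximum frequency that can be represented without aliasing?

The maximum frequency that can be represented without aliasing
is the Nyquist frequency: f_max = f_s / 2 = 54 kHz / 2 = 27 kHz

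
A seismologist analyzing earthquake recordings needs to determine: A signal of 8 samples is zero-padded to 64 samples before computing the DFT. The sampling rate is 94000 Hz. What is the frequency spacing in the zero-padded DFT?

Original DFT: N = 8, resolution = f_s/N = 94000/8 = 11750 Hz
Zero-padded DFT: N = 64, resolution = f_s/N = 94000/64 = 5875/4 Hz
Zero-padding interpolates the spectrum (finer frequency grid)
but does NOT improve the true spectral resolution (ability to resolve close frequencies).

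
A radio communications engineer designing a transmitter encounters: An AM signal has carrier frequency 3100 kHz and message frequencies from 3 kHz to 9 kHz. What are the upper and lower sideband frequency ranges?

Upper sideband (USB) = fc + [fm_low, fm_high] = 3100 + [3, 9] = [3103, 3109] kHz
Lower sideband (LSB) = fc - [fm_high, fm_low] = 3100 - [9, 3] = [3091, 3097] kHz
Total occupied spectrum: 3091 kHz to 3109 kHz (plus carrier at 3100 kHz)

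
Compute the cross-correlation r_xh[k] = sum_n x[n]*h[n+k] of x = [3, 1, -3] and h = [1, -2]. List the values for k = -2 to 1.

Both sequences indexed from 0 and zero outside their support.
Lags with overlap: k = -2 to 1.
  r_xh[-2] = x[2]*h[0] = -3
  r_xh[-1] = x[1]*h[0] + x[2]*h[1] = 7
  r_xh[0] = x[0]*h[0] + x[1]*h[1] = 1
  r_xh[1] = x[0]*h[1] = -6
r_xh = [-3, 7, 1, -6] (for k = -2, ..., 1)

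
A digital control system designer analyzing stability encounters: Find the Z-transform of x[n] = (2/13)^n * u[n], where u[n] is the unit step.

The Z-transform of a^n * u[n] is z/(z-a) for |z| > |a|.
Here a = 2/13, so X(z) = z/(z - (2/13)) = 13z/(13z - 2)
ROC: |z| > 2/13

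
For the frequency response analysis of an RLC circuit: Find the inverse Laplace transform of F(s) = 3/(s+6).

Standard pair: k/(s+a) <-> k*e^(-at)*u(t)
With k=3, a=6: f(t) = 3*e^(-6t)*u(t)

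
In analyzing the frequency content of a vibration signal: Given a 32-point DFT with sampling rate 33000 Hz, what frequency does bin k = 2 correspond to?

The frequency of DFT bin k is: f_k = k * f_s / N
f_2 = 2 * 33000 / 32 = 4125/2 Hz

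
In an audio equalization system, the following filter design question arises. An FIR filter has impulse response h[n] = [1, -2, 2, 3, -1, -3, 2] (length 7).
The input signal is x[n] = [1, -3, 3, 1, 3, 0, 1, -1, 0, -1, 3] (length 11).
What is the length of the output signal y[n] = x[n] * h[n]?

For linear convolution, the output length is:
len(y) = len(x) + len(h) - 1 = 11 + 7 - 1 = 17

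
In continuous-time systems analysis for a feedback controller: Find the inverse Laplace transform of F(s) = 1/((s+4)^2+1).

Standard pair: w/((s+a)^2+w^2) <-> e^(-at)*sin(wt)*u(t)
With a=4, w=1: f(t) = e^(-4t)*sin(t)*u(t)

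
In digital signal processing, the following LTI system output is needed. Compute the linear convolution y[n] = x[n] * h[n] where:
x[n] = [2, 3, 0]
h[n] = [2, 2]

y[n] = sum_k x[k]*h[n-k]. Output length = len(x) + len(h) - 1 = 3 + 2 - 1 = 4.
y[0] = 2*2 = 4
y[1] = 3*2 + 2*2 = 10
y[2] = 0*2 + 3*2 = 6
y[3] = 0*2 = 0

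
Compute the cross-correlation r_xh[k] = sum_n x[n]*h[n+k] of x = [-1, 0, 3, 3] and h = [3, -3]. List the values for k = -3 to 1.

Both sequences indexed from 0 and zero outside their support.
Lags with overlap: k = -3 to 1.
  r_xh[-3] = x[3]*h[0] = 9
  r_xh[-2] = x[2]*h[0] + x[3]*h[1] = 0
  r_xh[-1] = x[1]*h[0] + x[2]*h[1] = -9
  r_xh[0] = x[0]*h[0] + x[1]*h[1] = -3
  r_xh[1] = x[0]*h[1] = 3
r_xh = [9, 0, -9, -3, 3] (for k = -3, ..., 1)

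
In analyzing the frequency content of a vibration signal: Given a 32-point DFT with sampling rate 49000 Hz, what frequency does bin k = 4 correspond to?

The frequency of DFT bin k is: f_k = k * f_s / N
f_4 = 4 * 49000 / 32 = 6125 Hz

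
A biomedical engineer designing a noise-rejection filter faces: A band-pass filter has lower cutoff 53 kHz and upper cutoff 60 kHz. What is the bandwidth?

Bandwidth = f_high - f_low
= 60 kHz - 53 kHz = 7 kHz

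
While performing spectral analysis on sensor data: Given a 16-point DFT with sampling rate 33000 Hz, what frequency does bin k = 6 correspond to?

The frequency of DFT bin k is: f_k = k * f_s / N
f_6 = 6 * 33000 / 16 = 12375 Hz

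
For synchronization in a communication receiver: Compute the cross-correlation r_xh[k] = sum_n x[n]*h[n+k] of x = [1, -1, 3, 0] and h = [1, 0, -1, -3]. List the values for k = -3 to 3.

Both sequences indexed from 0 and zero outside their support.
Lags with overlap: k = -3 to 3.
  r_xh[-3] = x[3]*h[0] = 0
  r_xh[-2] = x[2]*h[0] + x[3]*h[1] = 3
  r_xh[-1] = x[1]*h[0] + x[2]*h[1] + x[3]*h[2] = -1
  r_xh[0] = x[0]*h[0] + x[1]*h[1] + x[2]*h[2] + x[3]*h[3] = -2
  r_xh[1] = x[0]*h[1] + x[1]*h[2] + x[2]*h[3] = -8
  r_xh[2] = x[0]*h[2] + x[1]*h[3] = 2
  r_xh[3] = x[0]*h[3] = -3
r_xh = [0, 3, -1, -2, -8, 2, -3] (for k = -3, ..., 3)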